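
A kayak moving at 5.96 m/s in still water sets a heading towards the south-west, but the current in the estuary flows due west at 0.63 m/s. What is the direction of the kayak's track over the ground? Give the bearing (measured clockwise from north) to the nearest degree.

Taking east as x and north as y: velocity relative to the water = (-4.214, -4.214) m/s; the water relative to ground = (-0.630, 0.000) m/s.
Velocity relative to ground = (-4.214, -4.214) + (-0.630, 0.000) = (-4.844, -4.214) m/s.
Bearing = atan2(-4.84, -4.21) = 228.98° clockwise from north.

229°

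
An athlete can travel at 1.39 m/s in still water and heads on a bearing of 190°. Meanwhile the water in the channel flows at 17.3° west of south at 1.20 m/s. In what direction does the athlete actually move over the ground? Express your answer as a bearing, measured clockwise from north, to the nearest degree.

Taking east as x and north as y: velocity relative to the water = (-0.241, -1.369) m/s; the water relative to ground = (-0.357, -1.146) m/s.
Velocity relative to ground = (-0.241, -1.369) + (-0.357, -1.146) = (-0.598, -2.515) m/s.
Bearing = atan2(-0.60, -2.51) = 193.38° clockwise from north.

193°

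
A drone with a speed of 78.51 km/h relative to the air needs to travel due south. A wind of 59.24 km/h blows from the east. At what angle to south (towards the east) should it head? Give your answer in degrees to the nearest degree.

The wind pushes perpendicular to the desired track; the heading must have a component into the wind equal to 59.24 km/h: 78.51 sin θ = 59.24.
sin θ = 0.7546, so θ = 48.986°.

49°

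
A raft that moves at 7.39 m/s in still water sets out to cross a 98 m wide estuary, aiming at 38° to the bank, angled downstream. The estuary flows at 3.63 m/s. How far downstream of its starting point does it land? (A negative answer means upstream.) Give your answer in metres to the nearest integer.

204 m

Perpendicular speed = 4.550 m/s; crossing time = 98 / 4.550 = 21.540 s.
Net downstream speed = 9.453 m/s.
Drift = 9.453 × 21.540 = 203.623 m (downstream).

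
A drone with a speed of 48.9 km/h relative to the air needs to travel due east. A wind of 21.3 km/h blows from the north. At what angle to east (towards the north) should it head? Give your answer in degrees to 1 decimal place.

25.8°

The wind pushes perpendicular to the desired track; the heading must have a component into the wind equal to 21.3 km/h: 48.9 sin θ = 21.3.
sin θ = 0.4356, so θ = 25.822°.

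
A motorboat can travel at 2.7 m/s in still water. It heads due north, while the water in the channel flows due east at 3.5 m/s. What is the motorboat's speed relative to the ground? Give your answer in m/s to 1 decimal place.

4.4 m/s

Taking east as x and north as y: velocity relative to the water = (0.000, 2.700) m/s; the water relative to ground = (3.500, 0.000) m/s.
Velocity relative to ground = (0.000, 2.700) + (3.500, 0.000) = (3.500, 2.700) m/s.
Speed = |(3.500, 2.700)| = 4.420 m/s.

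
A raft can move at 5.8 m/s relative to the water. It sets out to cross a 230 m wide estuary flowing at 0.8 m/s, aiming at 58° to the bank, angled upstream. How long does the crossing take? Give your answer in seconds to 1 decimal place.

46.8 s

The component of the raft's velocity perpendicular to the bank is 5.8 × sin 58° = 4.919 m/s.
The flow acts along the bank and has no component across it.
Time = 230 / 4.919 = 46.761 s.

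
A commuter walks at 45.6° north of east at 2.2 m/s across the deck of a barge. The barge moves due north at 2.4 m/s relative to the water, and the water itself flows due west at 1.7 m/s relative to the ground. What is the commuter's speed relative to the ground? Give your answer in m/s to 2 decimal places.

3.98 m/s

In east/north components (m/s): commuter relative to barge = (1.539, 1.572); barge relative to water = (0.000, 2.400); water relative to ground = (-1.700, 0.000).
Sum = (-0.161, 3.972) m/s.
Speed = |(-0.161, 3.972)| = 3.975 m/s.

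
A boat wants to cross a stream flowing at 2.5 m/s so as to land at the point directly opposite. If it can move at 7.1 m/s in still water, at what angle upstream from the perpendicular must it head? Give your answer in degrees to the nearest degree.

To cancel the current, the upstream component of the boat's velocity must equal the flow: 7.1 sin θ = 2.5.
sin θ = 2.5 / 7.1 = 0.3521.
θ = arcsin(0.3521) = 20.617°.

21°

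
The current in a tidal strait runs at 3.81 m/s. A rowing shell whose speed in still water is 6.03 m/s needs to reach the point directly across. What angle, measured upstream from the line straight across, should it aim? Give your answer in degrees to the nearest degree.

To cancel the current, the upstream component of the rowing shell's velocity must equal the flow: 6.03 sin θ = 3.81.
sin θ = 3.81 / 6.03 = 0.6318.
θ = arcsin(0.6318) = 39.186°.

39°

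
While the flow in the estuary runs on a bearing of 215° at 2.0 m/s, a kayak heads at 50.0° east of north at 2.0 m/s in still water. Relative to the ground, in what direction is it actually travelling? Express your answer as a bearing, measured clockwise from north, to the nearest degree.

132°

Taking east as x and north as y: velocity relative to the water = (1.532, 1.286) m/s; the water relative to ground = (-1.147, -1.638) m/s.
Velocity relative to ground = (1.532, 1.286) + (-1.147, -1.638) = (0.385, -0.353) m/s.
Bearing = atan2(0.38, -0.35) = 132.50° clockwise from north.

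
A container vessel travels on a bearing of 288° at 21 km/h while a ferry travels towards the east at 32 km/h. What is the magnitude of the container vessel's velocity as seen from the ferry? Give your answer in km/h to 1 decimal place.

52.4 km/h

Taking east as x and north as y: container vessel velocity = (-19.972, 6.489) km/h; ferry velocity = (32.000, 0.000) km/h.
Velocity of container vessel relative to ferry = (-19.972, 6.489) − (32.000, 0.000) = (-51.972, 6.489) km/h.
Magnitude = |(-51.972, 6.489)| = 52.376 km/h.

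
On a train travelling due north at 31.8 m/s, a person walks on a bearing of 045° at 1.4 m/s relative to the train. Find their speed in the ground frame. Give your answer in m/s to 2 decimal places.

32.80 m/s

Taking east as x and north as y: train velocity = (0.000, 31.800) m/s; person velocity relative to train = (0.990, 0.990) m/s.
Velocity relative to ground = (0.000, 31.800) + (0.990, 0.990) = (0.990, 32.790) m/s.
Speed = |(0.990, 32.790)| = 32.805 m/s.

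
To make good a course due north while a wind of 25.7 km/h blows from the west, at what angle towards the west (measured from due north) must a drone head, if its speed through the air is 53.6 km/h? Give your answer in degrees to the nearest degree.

29°

The wind pushes perpendicular to the desired track; the heading must have a component into the wind equal to 25.7 km/h: 53.6 sin θ = 25.7.
sin θ = 0.4795, so θ = 28.651°.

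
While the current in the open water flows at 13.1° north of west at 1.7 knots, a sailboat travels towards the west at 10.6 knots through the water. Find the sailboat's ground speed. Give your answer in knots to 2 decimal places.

Taking east as x and north as y: velocity relative to the water = (-10.600, 0.000) knots; the water relative to ground = (-1.656, 0.385) knots.
Velocity relative to ground = (-10.600, 0.000) + (-1.656, 0.385) = (-12.256, 0.385) knots.
Speed = |(-12.256, 0.385)| = 12.262 knots.

12.26 knots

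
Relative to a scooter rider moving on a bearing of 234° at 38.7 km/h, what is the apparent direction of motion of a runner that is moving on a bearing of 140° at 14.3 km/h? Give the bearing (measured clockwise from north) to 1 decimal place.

073.8°

Taking east as x and north as y: runner velocity = (9.192, -10.954) km/h; scooter rider velocity = (-31.309, -22.747) km/h.
Velocity of runner relative to scooter rider = (9.192, -10.954) − (-31.309, -22.747) = (40.501, 11.793) km/h.
Bearing = atan2(40.50, 11.79) = 73.77° clockwise from north.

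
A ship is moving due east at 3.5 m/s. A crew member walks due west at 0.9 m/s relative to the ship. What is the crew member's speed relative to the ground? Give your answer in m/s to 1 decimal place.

2.6 m/s

Taking east as x and north as y: ship velocity = (3.500, 0.000) m/s; crew member velocity relative to ship = (-0.900, 0.000) m/s.
Velocity relative to ground = (3.500, 0.000) + (-0.900, 0.000) = (2.600, 0.000) m/s.
Speed = |(2.600, 0.000)| = 2.600 m/s.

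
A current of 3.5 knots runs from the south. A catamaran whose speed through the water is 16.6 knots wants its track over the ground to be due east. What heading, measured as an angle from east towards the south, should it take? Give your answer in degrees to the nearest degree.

The current pushes perpendicular to the desired track; the heading must have a component into the current equal to 3.5 knots: 16.6 sin θ = 3.5.
sin θ = 0.2108, so θ = 12.172°.

12°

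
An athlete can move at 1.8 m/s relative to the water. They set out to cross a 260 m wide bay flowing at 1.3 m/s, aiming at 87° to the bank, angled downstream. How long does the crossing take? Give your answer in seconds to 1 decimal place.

The component of the athlete's velocity perpendicular to the bank is 1.8 × sin 87° = 1.798 m/s.
The current is parallel to the bank, so it does not affect the crossing time.
Time = 260 / 1.798 = 144.643 s.

144.6 s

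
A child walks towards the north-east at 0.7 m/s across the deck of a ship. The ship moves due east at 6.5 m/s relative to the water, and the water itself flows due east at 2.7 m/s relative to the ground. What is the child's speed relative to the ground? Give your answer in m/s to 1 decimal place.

9.7 m/s

In east/north components (m/s): child relative to ship = (0.495, 0.495); ship relative to water = (6.500, 0.000); water relative to ground = (2.700, 0.000).
Sum = (9.695, 0.495) m/s.
Speed = |(9.695, 0.495)| = 9.708 m/s.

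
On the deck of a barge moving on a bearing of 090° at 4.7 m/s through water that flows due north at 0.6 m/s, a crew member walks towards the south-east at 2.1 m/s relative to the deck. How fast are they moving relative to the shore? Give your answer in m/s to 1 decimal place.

6.2 m/s

In east/north components (m/s): crew member relative to barge = (1.485, -1.485); barge relative to water = (4.700, 0.000); water relative to ground = (0.000, 0.600).
Sum = (6.185, -0.885) m/s.
Speed = |(6.185, -0.885)| = 6.248 m/s.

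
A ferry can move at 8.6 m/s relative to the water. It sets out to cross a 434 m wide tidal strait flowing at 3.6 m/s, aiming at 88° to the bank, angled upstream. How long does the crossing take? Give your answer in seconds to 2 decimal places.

The component of the ferry's velocity perpendicular to the bank is 8.6 × sin 88° = 8.595 m/s.
The flow acts along the bank and has no component across it.
Time = 434 / 8.595 = 50.496 s.

50.50 s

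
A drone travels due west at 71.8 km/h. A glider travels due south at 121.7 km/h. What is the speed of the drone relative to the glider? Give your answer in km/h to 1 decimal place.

Taking east as x and north as y: drone velocity = (-71.800, 0.000) km/h; glider velocity = (0.000, -121.700) km/h.
Velocity of drone relative to glider = (-71.800, 0.000) − (0.000, -121.700) = (-71.800, 121.700) km/h.
Magnitude = |(-71.800, 121.700)| = 141.302 km/h.

141.3 km/h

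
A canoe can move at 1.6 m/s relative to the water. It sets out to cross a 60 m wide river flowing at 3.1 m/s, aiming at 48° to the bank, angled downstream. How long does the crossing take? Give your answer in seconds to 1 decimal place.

50.5 s

The component of the canoe's velocity perpendicular to the bank is 1.6 × sin 48° = 1.189 m/s.
The flow acts along the bank and has no component across it.
Time = 60 / 1.189 = 50.461 s.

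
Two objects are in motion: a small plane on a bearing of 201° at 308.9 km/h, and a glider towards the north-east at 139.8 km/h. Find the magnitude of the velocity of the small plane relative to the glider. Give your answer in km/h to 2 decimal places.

440.30 km/h

Taking east as x and north as y: small plane velocity = (-110.700, -288.383) km/h; glider velocity = (98.854, 98.854) km/h.
Velocity of small plane relative to glider = (-110.700, -288.383) − (98.854, 98.854) = (-209.553, -387.237) km/h.
Magnitude = |(-209.553, -387.237)| = 440.301 km/h.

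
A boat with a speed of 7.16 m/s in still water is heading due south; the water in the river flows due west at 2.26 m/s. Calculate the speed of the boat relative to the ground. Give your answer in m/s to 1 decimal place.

7.5 m/s

Taking east as x and north as y: velocity relative to the water = (0.000, -7.160) m/s; the water relative to ground = (-2.260, 0.000) m/s.
Velocity relative to ground = (0.000, -7.160) + (-2.260, 0.000) = (-2.260, -7.160) m/s.
Speed = |(-2.260, -7.160)| = 7.508 m/s.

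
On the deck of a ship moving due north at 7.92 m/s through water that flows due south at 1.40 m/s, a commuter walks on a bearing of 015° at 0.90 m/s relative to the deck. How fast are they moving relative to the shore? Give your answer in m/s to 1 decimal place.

7.4 m/s

In east/north components (m/s): commuter relative to ship = (0.233, 0.869); ship relative to water = (0.000, 7.920); water relative to ground = (0.000, -1.400).
Sum = (0.233, 7.389) m/s.
Speed = |(0.233, 7.389)| = 7.393 m/s.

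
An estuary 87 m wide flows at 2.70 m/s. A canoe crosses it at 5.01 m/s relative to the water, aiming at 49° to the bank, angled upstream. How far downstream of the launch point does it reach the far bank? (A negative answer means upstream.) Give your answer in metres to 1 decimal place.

-13.5 m

Perpendicular speed = 3.781 m/s; crossing time = 87 / 3.781 = 23.009 s.
Net downstream speed = -0.587 m/s.
Drift = -0.587 × 23.009 = -13.503 m (upstream).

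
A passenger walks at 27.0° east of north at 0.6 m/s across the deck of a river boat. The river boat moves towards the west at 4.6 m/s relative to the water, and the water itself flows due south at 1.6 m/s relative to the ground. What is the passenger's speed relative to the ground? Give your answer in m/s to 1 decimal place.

In east/north components (m/s): passenger relative to river boat = (0.272, 0.535); river boat relative to water = (-4.600, 0.000); water relative to ground = (0.000, -1.600).
Sum = (-4.328, -1.065) m/s.
Speed = |(-4.328, -1.065)| = 4.457 m/s.

4.5 m/s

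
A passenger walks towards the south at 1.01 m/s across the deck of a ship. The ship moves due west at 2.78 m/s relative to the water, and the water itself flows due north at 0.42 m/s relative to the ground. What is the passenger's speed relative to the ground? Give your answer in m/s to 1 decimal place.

2.8 m/s

In east/north components (m/s): passenger relative to ship = (0.000, -1.010); ship relative to water = (-2.780, 0.000); water relative to ground = (0.000, 0.420).
Sum = (-2.780, -0.590) m/s.
Speed = |(-2.780, -0.590)| = 2.842 m/s.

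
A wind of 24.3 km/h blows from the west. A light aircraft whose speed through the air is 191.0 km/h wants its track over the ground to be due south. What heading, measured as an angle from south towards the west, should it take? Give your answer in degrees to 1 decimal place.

7.3°

The wind pushes perpendicular to the desired track; the heading must have a component into the wind equal to 24.3 km/h: 191.0 sin θ = 24.3.
sin θ = 0.1272, so θ = 7.309°.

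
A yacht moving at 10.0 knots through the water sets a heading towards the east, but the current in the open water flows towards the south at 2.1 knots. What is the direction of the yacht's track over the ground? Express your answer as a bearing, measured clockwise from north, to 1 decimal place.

Taking east as x and north as y: velocity relative to the water = (10.000, 0.000) knots; the water relative to ground = (0.000, -2.100) knots.
Velocity relative to ground = (10.000, 0.000) + (0.000, -2.100) = (10.000, -2.100) knots.
Bearing = atan2(10.00, -2.10) = 101.86° clockwise from north.

101.9°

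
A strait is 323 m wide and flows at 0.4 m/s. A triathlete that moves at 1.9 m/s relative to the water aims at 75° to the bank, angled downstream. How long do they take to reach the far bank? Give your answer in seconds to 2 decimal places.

176.00 s

The component of the triathlete's velocity perpendicular to the bank is 1.9 × sin 75° = 1.835 m/s.
The current is parallel to the bank, so it does not affect the crossing time.
Time = 323 / 1.835 = 175.997 s.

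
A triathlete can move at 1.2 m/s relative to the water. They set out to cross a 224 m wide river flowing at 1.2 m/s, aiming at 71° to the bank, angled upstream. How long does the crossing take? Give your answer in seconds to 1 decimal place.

The component of the triathlete's velocity perpendicular to the bank is 1.2 × sin 71° = 1.135 m/s.
The flow acts along the bank and has no component across it.
Time = 224 / 1.135 = 197.423 s.

197.4 s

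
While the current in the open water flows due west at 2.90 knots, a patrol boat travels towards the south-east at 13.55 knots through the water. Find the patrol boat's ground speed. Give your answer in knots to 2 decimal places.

11.68 knots

Taking east as x and north as y: velocity relative to the water = (9.581, -9.581) knots; the water relative to ground = (-2.900, 0.000) knots.
Velocity relative to ground = (9.581, -9.581) + (-2.900, 0.000) = (6.681, -9.581) knots.
Speed = |(6.681, -9.581)| = 11.681 knots.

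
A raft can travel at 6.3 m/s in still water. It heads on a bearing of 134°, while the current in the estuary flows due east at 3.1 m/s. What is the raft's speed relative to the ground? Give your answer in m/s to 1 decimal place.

Taking east as x and north as y: velocity relative to the water = (4.532, -4.376) m/s; the water relative to ground = (3.100, 0.000) m/s.
Velocity relative to ground = (4.532, -4.376) + (3.100, 0.000) = (7.632, -4.376) m/s.
Speed = |(7.632, -4.376)| = 8.798 m/s.

8.8 m/s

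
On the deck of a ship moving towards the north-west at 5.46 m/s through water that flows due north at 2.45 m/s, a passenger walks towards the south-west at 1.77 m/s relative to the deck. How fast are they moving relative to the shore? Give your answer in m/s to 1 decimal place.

In east/north components (m/s): passenger relative to ship = (-1.252, -1.252); ship relative to water = (-3.861, 3.861); water relative to ground = (0.000, 2.450).
Sum = (-5.112, 5.059) m/s.
Speed = |(-5.112, 5.059)| = 7.193 m/s.

7.2 m/s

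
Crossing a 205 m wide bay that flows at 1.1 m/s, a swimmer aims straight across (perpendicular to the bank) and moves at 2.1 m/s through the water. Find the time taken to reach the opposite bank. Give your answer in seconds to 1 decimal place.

The component of the swimmer's velocity perpendicular to the bank is 2.1 m/s.
The current is parallel to the bank, so it does not affect the crossing time.
Time = 205 / 2.100 = 97.619 s.

97.6 s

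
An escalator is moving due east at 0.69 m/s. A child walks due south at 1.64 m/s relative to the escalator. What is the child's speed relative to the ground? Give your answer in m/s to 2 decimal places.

Taking east as x and north as y: escalator velocity = (0.690, 0.000) m/s; child velocity relative to escalator = (0.000, -1.640) m/s.
Velocity relative to ground = (0.690, 0.000) + (0.000, -1.640) = (0.690, -1.640) m/s.
Speed = |(0.690, -1.640)| = 1.779 m/s.

1.78 m/s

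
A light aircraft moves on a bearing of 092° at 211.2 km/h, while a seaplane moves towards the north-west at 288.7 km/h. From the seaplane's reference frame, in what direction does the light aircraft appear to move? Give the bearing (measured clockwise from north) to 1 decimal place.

Taking east as x and north as y: light aircraft velocity = (211.071, -7.371) km/h; seaplane velocity = (-204.142, 204.142) km/h.
Velocity of light aircraft relative to seaplane = (211.071, -7.371) − (-204.142, 204.142) = (415.213, -211.513) km/h.
Bearing = atan2(415.21, -211.51) = 116.99° clockwise from north.

117.0°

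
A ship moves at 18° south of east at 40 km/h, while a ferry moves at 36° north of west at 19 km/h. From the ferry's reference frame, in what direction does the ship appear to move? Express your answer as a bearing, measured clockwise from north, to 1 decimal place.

113.8°

Taking east as x and north as y: ship velocity = (38.042, -12.361) km/h; ferry velocity = (-15.371, 11.168) km/h.
Velocity of ship relative to ferry = (38.042, -12.361) − (-15.371, 11.168) = (53.414, -23.529) km/h.
Bearing = atan2(53.41, -23.53) = 113.77° clockwise from north.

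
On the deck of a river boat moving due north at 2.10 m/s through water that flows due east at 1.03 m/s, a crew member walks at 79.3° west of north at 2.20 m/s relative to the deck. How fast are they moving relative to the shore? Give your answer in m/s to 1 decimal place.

In east/north components (m/s): crew member relative to river boat = (-2.162, 0.408); river boat relative to water = (0.000, 2.100); water relative to ground = (1.030, 0.000).
Sum = (-1.132, 2.508) m/s.
Speed = |(-1.132, 2.508)| = 2.752 m/s.

2.8 m/s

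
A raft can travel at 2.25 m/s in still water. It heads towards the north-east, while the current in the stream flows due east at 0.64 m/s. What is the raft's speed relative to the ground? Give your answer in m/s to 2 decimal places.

Taking east as x and north as y: velocity relative to the water = (1.591, 1.591) m/s; the water relative to ground = (0.640, 0.000) m/s.
Velocity relative to ground = (1.591, 1.591) + (0.640, 0.000) = (2.231, 1.591) m/s.
Speed = |(2.231, 1.591)| = 2.740 m/s.

2.74 m/s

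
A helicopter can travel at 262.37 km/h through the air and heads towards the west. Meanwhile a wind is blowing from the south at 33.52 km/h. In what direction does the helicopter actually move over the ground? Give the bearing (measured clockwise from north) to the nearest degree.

Taking east as x and north as y: velocity relative to the air = (-262.370, 0.000) km/h; the air relative to ground = (0.000, 33.520) km/h.
Velocity relative to ground = (-262.370, 0.000) + (0.000, 33.520) = (-262.370, 33.520) km/h.
Bearing = atan2(-262.37, 33.52) = 277.28° clockwise from north.

277°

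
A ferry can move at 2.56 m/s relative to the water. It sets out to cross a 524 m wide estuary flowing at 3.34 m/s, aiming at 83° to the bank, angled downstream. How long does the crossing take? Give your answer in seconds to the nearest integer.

The component of the ferry's velocity perpendicular to the bank is 2.56 × sin 83° = 2.541 m/s.
The flow acts along the bank and has no component across it.
Time = 524 / 2.541 = 206.225 s.

206 s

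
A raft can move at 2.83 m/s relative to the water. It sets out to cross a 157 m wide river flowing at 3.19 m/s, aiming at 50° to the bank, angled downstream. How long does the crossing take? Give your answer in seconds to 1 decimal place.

72.4 s

The component of the raft's velocity perpendicular to the bank is 2.83 × sin 50° = 2.168 m/s.
The flow acts along the bank and has no component across it.
Time = 157 / 2.168 = 72.420 s.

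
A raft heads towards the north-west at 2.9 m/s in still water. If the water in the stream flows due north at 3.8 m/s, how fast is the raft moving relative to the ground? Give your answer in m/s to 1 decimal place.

6.2 m/s

Taking east as x and north as y: velocity relative to the water = (-2.051, 2.051) m/s; the water relative to ground = (0.000, 3.800) m/s.
Velocity relative to ground = (-2.051, 2.051) + (0.000, 3.800) = (-2.051, 5.851) m/s.
Speed = |(-2.051, 5.851)| = 6.200 m/s.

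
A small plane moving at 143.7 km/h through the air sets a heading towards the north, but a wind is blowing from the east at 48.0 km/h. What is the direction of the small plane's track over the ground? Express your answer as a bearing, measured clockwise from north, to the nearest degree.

342°

Taking east as x and north as y: velocity relative to the air = (0.000, 143.700) km/h; the air relative to ground = (-48.000, 0.000) km/h.
Velocity relative to ground = (0.000, 143.700) + (-48.000, 0.000) = (-48.000, 143.700) km/h.
Bearing = atan2(-48.00, 143.70) = 341.53° clockwise from north.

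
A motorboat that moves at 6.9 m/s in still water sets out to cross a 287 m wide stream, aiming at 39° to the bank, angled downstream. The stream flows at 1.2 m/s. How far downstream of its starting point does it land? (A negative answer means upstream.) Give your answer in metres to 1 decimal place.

433.7 m

Perpendicular speed = 4.342 m/s; crossing time = 287 / 4.342 = 66.094 s.
Net downstream speed = 6.562 m/s.
Drift = 6.562 × 66.094 = 433.728 m (downstream).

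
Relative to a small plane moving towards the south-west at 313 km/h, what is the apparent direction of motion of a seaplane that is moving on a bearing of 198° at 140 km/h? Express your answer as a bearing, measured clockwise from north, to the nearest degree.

Taking east as x and north as y: seaplane velocity = (-43.262, -133.148) km/h; small plane velocity = (-221.324, -221.324) km/h.
Velocity of seaplane relative to small plane = (-43.262, -133.148) − (-221.324, -221.324) = (178.062, 88.177) km/h.
Bearing = atan2(178.06, 88.18) = 63.66° clockwise from north.

064°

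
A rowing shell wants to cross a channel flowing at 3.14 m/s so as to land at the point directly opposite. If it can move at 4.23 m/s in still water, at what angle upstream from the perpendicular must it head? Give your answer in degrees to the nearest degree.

To cancel the current, the upstream component of the rowing shell's velocity must equal the flow: 4.23 sin θ = 3.14.
sin θ = 3.14 / 4.23 = 0.7423.
θ = arcsin(0.7423) = 47.929°.

48°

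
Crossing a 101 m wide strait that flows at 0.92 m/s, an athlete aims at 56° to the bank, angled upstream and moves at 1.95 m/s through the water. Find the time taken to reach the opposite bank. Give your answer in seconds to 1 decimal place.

The component of the athlete's velocity perpendicular to the bank is 1.95 × sin 56° = 1.617 m/s.
The current is parallel to the bank, so it does not affect the crossing time.
Time = 101 / 1.617 = 62.476 s.

62.5 s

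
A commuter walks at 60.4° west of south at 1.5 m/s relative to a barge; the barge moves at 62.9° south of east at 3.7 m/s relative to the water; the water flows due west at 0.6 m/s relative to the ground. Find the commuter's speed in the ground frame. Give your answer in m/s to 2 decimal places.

4.04 m/s

In east/north components (m/s): commuter relative to barge = (-1.304, -0.741); barge relative to water = (1.686, -3.294); water relative to ground = (-0.600, 0.000).
Sum = (-0.219, -4.035) m/s.
Speed = |(-0.219, -4.035)| = 4.041 m/s.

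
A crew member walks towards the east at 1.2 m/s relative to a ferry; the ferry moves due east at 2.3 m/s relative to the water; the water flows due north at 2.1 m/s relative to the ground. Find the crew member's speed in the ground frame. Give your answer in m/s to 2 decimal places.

In east/north components (m/s): crew member relative to ferry = (1.200, 0.000); ferry relative to water = (2.300, 0.000); water relative to ground = (0.000, 2.100).
Sum = (3.500, 2.100) m/s.
Speed = |(3.500, 2.100)| = 4.082 m/s.

4.08 m/s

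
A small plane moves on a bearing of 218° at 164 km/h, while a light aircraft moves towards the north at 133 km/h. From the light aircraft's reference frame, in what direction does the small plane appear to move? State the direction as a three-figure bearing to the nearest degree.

201°

Taking east as x and north as y: small plane velocity = (-100.968, -129.234) km/h; light aircraft velocity = (0.000, 133.000) km/h.
Velocity of small plane relative to light aircraft = (-100.968, -129.234) − (0.000, 133.000) = (-100.968, -262.234) km/h.
Bearing = atan2(-100.97, -262.23) = 201.06° clockwise from north.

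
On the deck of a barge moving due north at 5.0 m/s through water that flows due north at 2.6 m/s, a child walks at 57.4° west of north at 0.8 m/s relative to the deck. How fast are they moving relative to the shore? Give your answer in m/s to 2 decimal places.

In east/north components (m/s): child relative to barge = (-0.674, 0.431); barge relative to water = (0.000, 5.000); water relative to ground = (0.000, 2.600).
Sum = (-0.674, 8.031) m/s.
Speed = |(-0.674, 8.031)| = 8.059 m/s.

8.06 m/s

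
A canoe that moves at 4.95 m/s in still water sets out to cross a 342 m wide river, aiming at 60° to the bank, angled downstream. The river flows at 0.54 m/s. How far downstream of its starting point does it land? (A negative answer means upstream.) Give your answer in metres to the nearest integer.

Perpendicular speed = 4.287 m/s; crossing time = 342 / 4.287 = 79.779 s.
Net downstream speed = 3.015 m/s.
Drift = 3.015 × 79.779 = 240.535 m (downstream).

241 m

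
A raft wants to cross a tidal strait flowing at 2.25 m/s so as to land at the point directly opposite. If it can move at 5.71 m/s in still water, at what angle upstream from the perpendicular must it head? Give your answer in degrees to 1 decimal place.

To cancel the current, the upstream component of the raft's velocity must equal the flow: 5.71 sin θ = 2.25.
sin θ = 2.25 / 5.71 = 0.3940.
θ = arcsin(0.3940) = 23.206°.

23.2°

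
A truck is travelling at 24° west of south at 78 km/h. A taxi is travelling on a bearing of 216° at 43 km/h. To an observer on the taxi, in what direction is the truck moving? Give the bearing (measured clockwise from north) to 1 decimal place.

190.0°

Taking east as x and north as y: truck velocity = (-31.725, -71.257) km/h; taxi velocity = (-25.275, -34.788) km/h.
Velocity of truck relative to taxi = (-31.725, -71.257) − (-25.275, -34.788) = (-6.451, -36.469) km/h.
Bearing = atan2(-6.45, -36.47) = 190.03° clockwise from north.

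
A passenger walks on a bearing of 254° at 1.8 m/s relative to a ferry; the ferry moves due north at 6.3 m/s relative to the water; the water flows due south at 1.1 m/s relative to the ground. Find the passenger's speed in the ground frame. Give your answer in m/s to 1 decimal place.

5.0 m/s

In east/north components (m/s): passenger relative to ferry = (-1.730, -0.496); ferry relative to water = (0.000, 6.300); water relative to ground = (0.000, -1.100).
Sum = (-1.730, 4.704) m/s.
Speed = |(-1.730, 4.704)| = 5.012 m/s.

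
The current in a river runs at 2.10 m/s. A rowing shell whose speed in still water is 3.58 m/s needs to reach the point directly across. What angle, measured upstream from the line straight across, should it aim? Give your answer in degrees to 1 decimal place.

35.9°

To cancel the current, the upstream component of the rowing shell's velocity must equal the flow: 3.58 sin θ = 2.10.
sin θ = 2.10 / 3.58 = 0.5866.
θ = arcsin(0.5866) = 35.916°.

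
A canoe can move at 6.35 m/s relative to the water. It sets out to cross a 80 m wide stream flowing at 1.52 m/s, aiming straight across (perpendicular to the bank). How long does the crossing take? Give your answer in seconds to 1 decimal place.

12.6 s

The component of the canoe's velocity perpendicular to the bank is 6.35 m/s.
The current is parallel to the bank, so it does not affect the crossing time.
Time = 80 / 6.350 = 12.598 s.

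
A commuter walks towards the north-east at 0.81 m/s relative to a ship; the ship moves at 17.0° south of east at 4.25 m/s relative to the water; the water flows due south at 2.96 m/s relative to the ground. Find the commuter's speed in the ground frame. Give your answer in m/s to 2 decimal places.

5.89 m/s

In east/north components (m/s): commuter relative to ship = (0.573, 0.573); ship relative to water = (4.064, -1.243); water relative to ground = (0.000, -2.960).
Sum = (4.637, -3.630) m/s.
Speed = |(4.637, -3.630)| = 5.889 m/s.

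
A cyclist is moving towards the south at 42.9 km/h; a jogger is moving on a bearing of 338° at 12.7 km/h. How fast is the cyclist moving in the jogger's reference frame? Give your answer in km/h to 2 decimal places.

Taking east as x and north as y: cyclist velocity = (0.000, -42.900) km/h; jogger velocity = (-4.758, 11.775) km/h.
Velocity of cyclist relative to jogger = (0.000, -42.900) − (-4.758, 11.775) = (4.758, -54.675) km/h.
Magnitude = |(4.758, -54.675)| = 54.882 km/h.

54.88 km/h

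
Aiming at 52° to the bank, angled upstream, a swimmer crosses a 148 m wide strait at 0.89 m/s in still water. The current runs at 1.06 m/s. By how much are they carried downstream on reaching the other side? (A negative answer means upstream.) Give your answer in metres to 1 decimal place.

108.1 m

Perpendicular speed = 0.701 m/s; crossing time = 148 / 0.701 = 211.028 s.
Net downstream speed = 0.512 m/s.
Drift = 0.512 × 211.028 = 108.059 m (downstream).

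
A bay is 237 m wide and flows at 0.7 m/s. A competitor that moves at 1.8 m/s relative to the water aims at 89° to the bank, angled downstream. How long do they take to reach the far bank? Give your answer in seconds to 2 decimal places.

131.69 s

The component of the competitor's velocity perpendicular to the bank is 1.8 × sin 89° = 1.800 m/s.
Only the cross-stream component determines the crossing time; the current contributes nothing perpendicular to the bank.
Time = 237 / 1.800 = 131.687 s.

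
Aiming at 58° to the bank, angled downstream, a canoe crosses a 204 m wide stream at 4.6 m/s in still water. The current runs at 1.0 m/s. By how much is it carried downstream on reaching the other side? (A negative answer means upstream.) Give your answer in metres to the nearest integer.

180 m

Perpendicular speed = 3.901 m/s; crossing time = 204 / 3.901 = 52.294 s.
Net downstream speed = 3.438 m/s.
Drift = 3.438 × 52.294 = 179.767 m (downstream).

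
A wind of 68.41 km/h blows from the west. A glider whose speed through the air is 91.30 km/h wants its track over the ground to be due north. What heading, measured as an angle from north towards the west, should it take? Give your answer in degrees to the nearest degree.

The wind pushes perpendicular to the desired track; the heading must have a component into the wind equal to 68.41 km/h: 91.30 sin θ = 68.41.
sin θ = 0.7493, so θ = 48.529°.

49°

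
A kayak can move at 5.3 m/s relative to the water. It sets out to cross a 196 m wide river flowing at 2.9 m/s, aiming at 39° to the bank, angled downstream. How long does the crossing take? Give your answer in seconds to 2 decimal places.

The component of the kayak's velocity perpendicular to the bank is 5.3 × sin 39° = 3.335 m/s.
Only the cross-stream component determines the crossing time; the current contributes nothing perpendicular to the bank.
Time = 196 / 3.335 = 58.764 s.

58.76 s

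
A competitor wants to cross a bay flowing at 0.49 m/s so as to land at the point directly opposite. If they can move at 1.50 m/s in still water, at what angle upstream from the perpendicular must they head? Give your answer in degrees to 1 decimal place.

19.1°

To cancel the current, the upstream component of the competitor's velocity must equal the flow: 1.50 sin θ = 0.49.
sin θ = 0.49 / 1.50 = 0.3267.
θ = arcsin(0.3267) = 19.067°.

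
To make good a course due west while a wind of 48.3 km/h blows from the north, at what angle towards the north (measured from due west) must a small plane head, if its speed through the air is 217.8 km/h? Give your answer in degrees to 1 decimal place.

12.8°

The wind pushes perpendicular to the desired track; the heading must have a component into the wind equal to 48.3 km/h: 217.8 sin θ = 48.3.
sin θ = 0.2218, so θ = 12.813°.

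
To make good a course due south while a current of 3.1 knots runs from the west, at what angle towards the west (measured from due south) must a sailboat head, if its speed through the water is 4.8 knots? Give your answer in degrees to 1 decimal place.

40.2°

The current pushes perpendicular to the desired track; the heading must have a component into the current equal to 3.1 knots: 4.8 sin θ = 3.1.
sin θ = 0.6458, so θ = 40.228°.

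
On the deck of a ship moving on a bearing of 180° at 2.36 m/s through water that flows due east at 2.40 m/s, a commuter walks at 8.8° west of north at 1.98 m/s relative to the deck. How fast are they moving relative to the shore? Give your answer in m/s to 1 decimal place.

In east/north components (m/s): commuter relative to ship = (-0.303, 1.957); ship relative to water = (0.000, -2.360); water relative to ground = (2.400, 0.000).
Sum = (2.097, -0.403) m/s.
Speed = |(2.097, -0.403)| = 2.136 m/s.

2.1 m/s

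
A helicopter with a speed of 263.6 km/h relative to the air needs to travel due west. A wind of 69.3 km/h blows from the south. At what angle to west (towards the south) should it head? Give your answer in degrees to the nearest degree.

15°

The wind pushes perpendicular to the desired track; the heading must have a component into the wind equal to 69.3 km/h: 263.6 sin θ = 69.3.
sin θ = 0.2629, so θ = 15.242°.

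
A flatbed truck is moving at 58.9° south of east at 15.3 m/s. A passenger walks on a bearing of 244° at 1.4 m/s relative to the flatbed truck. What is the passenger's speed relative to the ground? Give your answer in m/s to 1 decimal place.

15.2 m/s

Taking east as x and north as y: flatbed truck velocity = (7.903, -13.101) m/s; passenger velocity relative to flatbed truck = (-1.258, -0.614) m/s.
Velocity relative to ground = (7.903, -13.101) + (-1.258, -0.614) = (6.645, -13.715) m/s.
Speed = |(6.645, -13.715)| = 15.239 m/s.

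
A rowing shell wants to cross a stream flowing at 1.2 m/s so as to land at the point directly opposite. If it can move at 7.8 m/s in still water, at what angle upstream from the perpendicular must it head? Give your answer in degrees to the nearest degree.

To cancel the current, the upstream component of the rowing shell's velocity must equal the flow: 7.8 sin θ = 1.2.
sin θ = 1.2 / 7.8 = 0.1538.
θ = arcsin(0.1538) = 8.850°.

9°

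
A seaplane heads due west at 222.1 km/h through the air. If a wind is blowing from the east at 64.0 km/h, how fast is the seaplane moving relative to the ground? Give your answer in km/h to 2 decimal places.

Taking east as x and north as y: velocity relative to the air = (-222.100, 0.000) km/h; the air relative to ground = (-64.000, 0.000) km/h.
Velocity relative to ground = (-222.100, 0.000) + (-64.000, 0.000) = (-286.100, 0.000) km/h.
Speed = |(-286.100, 0.000)| = 286.100 km/h.

286.10 km/h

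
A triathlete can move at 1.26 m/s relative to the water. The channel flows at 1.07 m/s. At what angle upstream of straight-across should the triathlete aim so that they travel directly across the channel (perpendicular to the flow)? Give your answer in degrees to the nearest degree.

To cancel the current, the upstream component of the triathlete's velocity must equal the flow: 1.26 sin θ = 1.07.
sin θ = 1.07 / 1.26 = 0.8492.
θ = arcsin(0.8492) = 58.125°.

58°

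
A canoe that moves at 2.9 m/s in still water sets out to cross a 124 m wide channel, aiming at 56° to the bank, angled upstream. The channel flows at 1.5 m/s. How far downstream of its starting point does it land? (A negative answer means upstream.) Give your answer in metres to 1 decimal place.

-6.3 m

Perpendicular speed = 2.404 m/s; crossing time = 124 / 2.404 = 51.576 s.
Net downstream speed = -0.122 m/s.
Drift = -0.122 × 51.576 = -6.275 m (upstream).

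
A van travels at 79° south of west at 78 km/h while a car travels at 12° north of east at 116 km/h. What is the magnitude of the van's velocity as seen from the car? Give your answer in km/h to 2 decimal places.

Taking east as x and north as y: van velocity = (-14.883, -76.567) km/h; car velocity = (113.465, 24.118) km/h.
Velocity of van relative to car = (-14.883, -76.567) − (113.465, 24.118) = (-128.348, -100.685) km/h.
Magnitude = |(-128.348, -100.685)| = 163.128 km/h.

163.13 km/h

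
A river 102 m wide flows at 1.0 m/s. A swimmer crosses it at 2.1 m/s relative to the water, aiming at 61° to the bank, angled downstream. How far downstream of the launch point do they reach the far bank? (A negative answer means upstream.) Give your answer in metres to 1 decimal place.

Perpendicular speed = 1.837 m/s; crossing time = 102 / 1.837 = 55.534 s.
Net downstream speed = 2.018 m/s.
Drift = 2.018 × 55.534 = 112.074 m (downstream).

112.1 m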